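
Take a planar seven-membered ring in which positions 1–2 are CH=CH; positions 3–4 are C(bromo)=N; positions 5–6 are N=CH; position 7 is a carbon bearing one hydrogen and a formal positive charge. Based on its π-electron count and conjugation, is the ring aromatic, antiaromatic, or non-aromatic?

Aromatic

The p orbitals form a continuous loop: each doubly-bonded ring atom is sp² with one p-orbital electron; each =N– nitrogen is pyridine-type (lone pair in the sp² plane, one electron in the p orbital); the carbocation has an empty p orbital. The ring is fully conjugated.
Adding the contributions, 3 × 2 = 6 from the double-bond units + 0 from the CH(+) atom = 6.
With 6 π electrons (n = 1), the Hückel 4n+2 condition holds.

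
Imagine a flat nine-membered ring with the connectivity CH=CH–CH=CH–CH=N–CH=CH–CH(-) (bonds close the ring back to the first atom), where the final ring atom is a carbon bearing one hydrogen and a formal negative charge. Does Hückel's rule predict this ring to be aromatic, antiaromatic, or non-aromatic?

Aromatic

All ring atoms are sp² and supply a p orbital to the ring (every atom in a ring double bond is sp² and brings one electron to the p orbital; the doubly-bonded nitrogens are pyridine-type — their lone pairs lie in the ring plane, leaving one electron in the p orbital; the carbanion's lone pair occupies the p orbital); the conjugation is uninterrupted.
Counting π electrons: 4 × 2 = 8 from the double-bond units + 2 from the CH(-) atom = 10.
With 10 π electrons (n = 2), the Hückel 4n+2 condition holds.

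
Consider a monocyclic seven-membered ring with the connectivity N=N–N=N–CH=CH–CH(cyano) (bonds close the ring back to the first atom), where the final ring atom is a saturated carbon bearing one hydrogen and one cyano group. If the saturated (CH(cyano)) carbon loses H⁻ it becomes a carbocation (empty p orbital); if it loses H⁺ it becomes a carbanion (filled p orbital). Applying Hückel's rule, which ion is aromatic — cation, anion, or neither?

The cation

In either ion the ring is fully conjugated: every atom, including the new sp² carbon, supplies a p orbital.
Cation: 3 × 2 + 0 = 6 π electrons → 4(1)+2, aromatic.
Anion: 3 × 2 + 2 = 8 π electrons → 4(2), antiaromatic.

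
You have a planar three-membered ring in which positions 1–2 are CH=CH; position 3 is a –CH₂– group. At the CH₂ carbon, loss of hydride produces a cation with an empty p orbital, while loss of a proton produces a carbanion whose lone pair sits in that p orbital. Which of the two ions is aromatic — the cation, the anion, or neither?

The cation

Both ions have a continuous loop of p orbitals — each ring atom is sp².
Cation: 1 × 2 + 0 = 2 π electrons → 4(0)+2, aromatic.
Anion: 1 × 2 + 2 = 4 π electrons → 4(1), antiaromatic.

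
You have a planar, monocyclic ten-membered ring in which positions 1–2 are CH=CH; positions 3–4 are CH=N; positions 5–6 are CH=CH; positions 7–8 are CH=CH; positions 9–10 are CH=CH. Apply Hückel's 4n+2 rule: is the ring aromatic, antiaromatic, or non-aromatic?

Every ring atom contributes a p orbital perpendicular to the ring (each doubly-bonded ring atom is sp² with one p-orbital electron; the doubly-bonded nitrogens are pyridine-type — their lone pairs lie in the ring plane, leaving one electron in the p orbital), so the π system is cyclic and fully conjugated.
Counting π electrons: 5 × 2 = 10 from the 5 double-bond units.
With 10 π electrons (n = 2), the Hückel 4n+2 condition holds.

Aromatic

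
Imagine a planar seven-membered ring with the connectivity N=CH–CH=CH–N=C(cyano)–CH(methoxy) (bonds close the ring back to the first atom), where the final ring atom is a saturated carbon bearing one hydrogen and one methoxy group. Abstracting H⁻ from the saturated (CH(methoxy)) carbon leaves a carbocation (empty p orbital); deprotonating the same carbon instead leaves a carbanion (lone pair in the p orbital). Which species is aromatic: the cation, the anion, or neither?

The cation

In both ions every ring atom is sp² and contributes a p orbital, so both rings are fully conjugated.
Cation: 3 × 2 + 0 = 6 π electrons → 4(1)+2, aromatic.
Anion: 3 × 2 + 2 = 8 π electrons → 4(2), antiaromatic.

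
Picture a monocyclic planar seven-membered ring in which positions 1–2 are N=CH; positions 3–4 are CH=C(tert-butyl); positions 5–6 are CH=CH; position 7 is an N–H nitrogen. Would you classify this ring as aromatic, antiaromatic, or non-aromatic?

Antiaromatic

Check conjugation: every atom in a ring double bond is sp² and brings one electron to the p orbital; each sp² =N– keeps its lone pair in-plane and puts one electron into the π system; the pyrrole-type nitrogen donates its lone pair from the p orbital — every position has a p orbital, so the cyclic π system is continuous.
Tallying contributions gives 3 × 2 = 6 from the double-bond units + 2 from the NH atom = 8.
With 8 = 4·2 π electrons, Hückel's rule classifies the planar ring as antiaromatic.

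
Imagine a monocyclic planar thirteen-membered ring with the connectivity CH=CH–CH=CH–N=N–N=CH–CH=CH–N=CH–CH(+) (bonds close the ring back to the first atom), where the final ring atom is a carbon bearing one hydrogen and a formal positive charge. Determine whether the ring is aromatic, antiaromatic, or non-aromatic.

Antiaromatic

All ring atoms are sp² and supply a p orbital to the ring (every atom in a ring double bond is sp² and brings one electron to the p orbital; the doubly-bonded nitrogens are pyridine-type — their lone pairs lie in the ring plane, leaving one electron in the p orbital; the carbocation has an empty p orbital); the conjugation is uninterrupted.
Tallying contributions gives 6 × 2 = 12 from the double-bond units + 0 from the CH(+) atom = 12.
12 = 4(3); a planar, fully conjugated 4n system is antiaromatic.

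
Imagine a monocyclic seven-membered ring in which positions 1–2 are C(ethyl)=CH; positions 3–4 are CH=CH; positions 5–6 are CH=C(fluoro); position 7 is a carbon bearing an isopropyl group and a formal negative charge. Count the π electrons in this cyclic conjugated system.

8

All ring atoms are sp² and supply a p orbital to the ring (the double-bond atoms are sp², each contributing one p electron; the carbanion's lone pair occupies the p orbital); the conjugation is uninterrupted.
Tallying contributions gives 3 × 2 = 6 from the double-bond units + 2 from the C(isopropyl)(-) atom = 8.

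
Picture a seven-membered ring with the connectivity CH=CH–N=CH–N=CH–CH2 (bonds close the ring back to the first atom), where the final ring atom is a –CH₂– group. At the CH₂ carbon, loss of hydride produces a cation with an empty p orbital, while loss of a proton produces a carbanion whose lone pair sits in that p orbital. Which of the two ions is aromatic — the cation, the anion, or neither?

The cation

Both ions have a continuous loop of p orbitals — each ring atom is sp².
Cation: 3 × 2 + 0 = 6 π electrons → 4(1)+2, aromatic.
Anion: 3 × 2 + 2 = 8 π electrons → 4(2), antiaromatic.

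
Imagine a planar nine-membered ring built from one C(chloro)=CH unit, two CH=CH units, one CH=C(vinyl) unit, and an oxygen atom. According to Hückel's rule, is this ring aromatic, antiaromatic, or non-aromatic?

Check conjugation: the double-bond atoms are sp², each contributing one p electron; the oxygen donates one lone pair from its p orbital — every position has a p orbital, so the cyclic π system is continuous.
Adding the contributions, 4 × 2 = 8 from the double-bond units + 2 from the O atom = 10.
10 = 4(2) + 2, which satisfies Hückel's 4n+2 rule.

Aromatic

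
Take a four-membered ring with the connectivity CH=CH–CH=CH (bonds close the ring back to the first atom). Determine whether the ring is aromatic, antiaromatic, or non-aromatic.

Every ring atom contributes a p orbital perpendicular to the ring (each doubly-bonded ring atom is sp² with one p-orbital electron), so the π system is cyclic and fully conjugated.
Counting π electrons: 2 × 2 = 4 from the 2 double-bond units.
4 is a 4n count (n = 1), so the planar conjugated ring is antiaromatic.
(The species described is cyclobutadiene.)

Antiaromatic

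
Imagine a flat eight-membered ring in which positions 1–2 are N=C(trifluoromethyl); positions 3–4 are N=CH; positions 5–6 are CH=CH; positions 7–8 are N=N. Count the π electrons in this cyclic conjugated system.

8

Every ring atom contributes a p orbital perpendicular to the ring (every atom in a ring double bond is sp² and brings one electron to the p orbital; the doubly-bonded nitrogens are pyridine-type — their lone pairs lie in the ring plane, leaving one electron in the p orbital), so the π system is cyclic and fully conjugated.
π-electron count: 4 × 2 = 8 from the 4 double-bond units.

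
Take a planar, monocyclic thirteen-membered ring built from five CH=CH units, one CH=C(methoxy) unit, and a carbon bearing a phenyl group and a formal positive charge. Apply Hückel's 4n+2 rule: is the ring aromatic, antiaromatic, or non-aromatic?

Antiaromatic

All ring atoms are sp² and supply a p orbital to the ring (every atom in a ring double bond is sp² and brings one electron to the p orbital; the carbocation has an empty p orbital); the conjugation is uninterrupted.
Counting π electrons: 6 × 2 = 12 from the double-bond units + 0 from the C(phenyl)(+) atom = 12.
With 12 = 4·3 π electrons, Hückel's rule classifies the planar ring as antiaromatic.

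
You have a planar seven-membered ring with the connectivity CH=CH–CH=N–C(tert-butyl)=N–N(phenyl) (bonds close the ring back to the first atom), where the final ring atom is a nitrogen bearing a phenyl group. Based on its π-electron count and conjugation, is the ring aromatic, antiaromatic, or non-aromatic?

Antiaromatic

Every ring atom contributes a p orbital perpendicular to the ring (each doubly-bonded ring atom is sp² with one p-orbital electron; each sp² =N– keeps its lone pair in-plane and puts one electron into the π system; the pyrrole-type nitrogen donates its lone pair from the p orbital), so the π system is cyclic and fully conjugated.
π-electron count: 3 × 2 = 6 from the double-bond units + 2 from the N(phenyl) atom = 8.
8 is a 4n count (n = 2), so the planar conjugated ring is antiaromatic.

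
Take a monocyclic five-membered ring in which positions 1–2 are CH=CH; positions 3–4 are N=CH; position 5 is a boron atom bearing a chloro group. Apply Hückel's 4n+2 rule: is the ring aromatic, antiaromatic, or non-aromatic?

Antiaromatic

All ring atoms are sp² and supply a p orbital to the ring (the double-bond atoms are sp², each contributing one p electron; each sp² =N– keeps its lone pair in-plane and puts one electron into the π system; the boron has an empty p orbital); the conjugation is uninterrupted.
Adding the contributions, 2 × 2 = 4 from the double-bond units + 0 from the B(chloro) atom = 4.
A 4n π count (4, n = 1) in a planar conjugated ring means antiaromatic.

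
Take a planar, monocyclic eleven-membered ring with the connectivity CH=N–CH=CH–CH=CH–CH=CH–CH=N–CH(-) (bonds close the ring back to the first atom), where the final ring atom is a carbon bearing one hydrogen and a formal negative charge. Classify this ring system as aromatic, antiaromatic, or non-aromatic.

Antiaromatic

Check conjugation: each doubly-bonded ring atom is sp² with one p-orbital electron; the doubly-bonded nitrogens are pyridine-type — their lone pairs lie in the ring plane, leaving one electron in the p orbital; the carbanion's lone pair occupies the p orbital — every position has a p orbital, so the cyclic π system is continuous.
Counting π electrons: 5 × 2 = 10 from the double-bond units + 2 from the CH(-) atom = 12.
With 12 = 4·3 π electrons, Hückel's rule classifies the planar ring as antiaromatic.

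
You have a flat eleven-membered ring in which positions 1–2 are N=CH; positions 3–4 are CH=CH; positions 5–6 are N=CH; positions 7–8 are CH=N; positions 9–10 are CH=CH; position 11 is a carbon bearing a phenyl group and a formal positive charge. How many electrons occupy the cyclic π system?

10

The p orbitals form a continuous loop: the double-bond atoms are sp², each contributing one p electron; each sp² =N– keeps its lone pair in-plane and puts one electron into the π system; the carbocation has an empty p orbital. The ring is fully conjugated.
Tallying contributions gives 5 × 2 = 10 from the double-bond units + 0 from the C(phenyl)(+) atom = 10.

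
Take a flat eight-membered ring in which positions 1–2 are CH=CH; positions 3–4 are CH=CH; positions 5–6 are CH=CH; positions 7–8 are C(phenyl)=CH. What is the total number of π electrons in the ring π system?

Check conjugation: each doubly-bonded ring atom is sp² with one p-orbital electron — every position has a p orbital, so the cyclic π system is continuous.
Adding the contributions, 4 × 2 = 8 from the 4 double-bond units.

8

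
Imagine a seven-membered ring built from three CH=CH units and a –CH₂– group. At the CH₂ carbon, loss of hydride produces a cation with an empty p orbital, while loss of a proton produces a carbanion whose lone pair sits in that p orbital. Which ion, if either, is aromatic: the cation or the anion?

The cation

Both ions have a continuous loop of p orbitals — each ring atom is sp².
Cation: 3 × 2 + 0 = 6 π electrons → 4(1)+2, aromatic.
Anion: 3 × 2 + 2 = 8 π electrons → 4(2), antiaromatic.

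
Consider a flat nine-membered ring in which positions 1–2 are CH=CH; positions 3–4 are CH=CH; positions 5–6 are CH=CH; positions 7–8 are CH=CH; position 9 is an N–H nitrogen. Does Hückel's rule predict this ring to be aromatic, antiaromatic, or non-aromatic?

Aromatic

Every ring atom contributes a p orbital perpendicular to the ring (the double-bond atoms are sp², each contributing one p electron; the pyrrole-type nitrogen donates its lone pair from the p orbital), so the π system is cyclic and fully conjugated.
Counting π electrons: 4 × 2 = 8 from the double-bond units + 2 from the NH atom = 10.
That gives a 4n+2 count (10, n = 2).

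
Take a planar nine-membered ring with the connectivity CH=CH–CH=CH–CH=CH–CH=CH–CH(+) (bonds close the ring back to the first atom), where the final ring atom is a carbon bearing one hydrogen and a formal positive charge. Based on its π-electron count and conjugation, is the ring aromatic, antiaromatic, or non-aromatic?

Antiaromatic

All ring atoms are sp² and supply a p orbital to the ring (the double-bond atoms are sp², each contributing one p electron; the carbocation has an empty p orbital); the conjugation is uninterrupted.
Tallying contributions gives 4 × 2 = 8 from the double-bond units + 0 from the CH(+) atom = 8.
8 = 4(2); a planar, fully conjugated 4n system is antiaromatic.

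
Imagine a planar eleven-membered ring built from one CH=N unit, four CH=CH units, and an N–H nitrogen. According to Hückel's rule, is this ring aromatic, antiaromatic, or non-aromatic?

Antiaromatic

The p orbitals form a continuous loop: the double-bond atoms are sp², each contributing one p electron; the doubly-bonded nitrogens are pyridine-type — their lone pairs lie in the ring plane, leaving one electron in the p orbital; the pyrrole-type nitrogen donates its lone pair from the p orbital. The ring is fully conjugated.
Counting π electrons: 5 × 2 = 10 from the double-bond units + 2 from the NH atom = 12.
A 4n π count (12, n = 3) in a planar conjugated ring means antiaromatic.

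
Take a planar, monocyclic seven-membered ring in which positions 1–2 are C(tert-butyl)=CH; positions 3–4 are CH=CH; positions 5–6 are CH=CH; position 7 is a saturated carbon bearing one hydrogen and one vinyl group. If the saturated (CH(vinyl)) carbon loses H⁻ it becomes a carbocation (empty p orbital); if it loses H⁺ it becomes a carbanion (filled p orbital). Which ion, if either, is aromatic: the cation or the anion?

In either ion the ring is fully conjugated: every atom, including the new sp² carbon, supplies a p orbital.
Cation: 3 × 2 + 0 = 6 π electrons → 4(1)+2, aromatic.
Anion: 3 × 2 + 2 = 8 π electrons → 4(2), antiaromatic.

The cation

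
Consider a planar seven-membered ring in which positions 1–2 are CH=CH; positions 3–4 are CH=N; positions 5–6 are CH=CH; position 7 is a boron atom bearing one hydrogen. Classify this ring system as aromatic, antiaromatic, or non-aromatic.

All ring atoms are sp² and supply a p orbital to the ring (each doubly-bonded ring atom is sp² with one p-orbital electron; the doubly-bonded nitrogens are pyridine-type — their lone pairs lie in the ring plane, leaving one electron in the p orbital; the boron has an empty p orbital); the conjugation is uninterrupted.
π-electron count: 3 × 2 = 6 from the double-bond units + 0 from the BH atom = 6.
With 6 π electrons (n = 1), the Hückel 4n+2 condition holds.

Aromatic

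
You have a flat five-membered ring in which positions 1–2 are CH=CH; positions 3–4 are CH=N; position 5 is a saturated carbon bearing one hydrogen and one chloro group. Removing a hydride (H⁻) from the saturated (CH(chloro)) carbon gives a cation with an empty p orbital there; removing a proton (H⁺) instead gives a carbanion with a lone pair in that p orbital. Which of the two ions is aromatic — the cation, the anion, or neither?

The anion

Both ions have a continuous loop of p orbitals — each ring atom is sp².
Cation: 2 × 2 + 0 = 4 π electrons → 4(1), antiaromatic.
Anion: 2 × 2 + 2 = 6 π electrons → 4(1)+2, aromatic.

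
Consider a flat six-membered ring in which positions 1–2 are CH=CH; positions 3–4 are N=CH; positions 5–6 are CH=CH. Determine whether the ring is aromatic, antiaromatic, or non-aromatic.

Aromatic

Every ring atom contributes a p orbital perpendicular to the ring (the double-bond atoms are sp², each contributing one p electron; the doubly-bonded nitrogens are pyridine-type — their lone pairs lie in the ring plane, leaving one electron in the p orbital), so the π system is cyclic and fully conjugated.
Adding the contributions, 3 × 2 = 6 from the 3 double-bond units.
That gives a 4n+2 count (6, n = 1).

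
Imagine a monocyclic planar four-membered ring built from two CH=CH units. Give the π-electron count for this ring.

Check conjugation: the double-bond atoms are sp², each contributing one p electron — every position has a p orbital, so the cyclic π system is continuous.
Counting π electrons: 2 × 2 = 4 from the 2 double-bond units.
(This ring is cyclobutadiene.)

4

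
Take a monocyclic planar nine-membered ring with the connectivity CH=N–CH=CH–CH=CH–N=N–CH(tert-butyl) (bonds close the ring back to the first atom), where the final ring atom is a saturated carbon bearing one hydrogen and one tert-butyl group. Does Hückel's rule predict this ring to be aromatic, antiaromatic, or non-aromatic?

Non-aromatic

The CH(tert-butyl) carbon is saturated: that saturated carbon is sp³ and has no p orbital in the ring π system. Conjugation is not continuous around the ring.
Without a continuous loop of overlapping p orbitals the Hückel electron count never comes into play.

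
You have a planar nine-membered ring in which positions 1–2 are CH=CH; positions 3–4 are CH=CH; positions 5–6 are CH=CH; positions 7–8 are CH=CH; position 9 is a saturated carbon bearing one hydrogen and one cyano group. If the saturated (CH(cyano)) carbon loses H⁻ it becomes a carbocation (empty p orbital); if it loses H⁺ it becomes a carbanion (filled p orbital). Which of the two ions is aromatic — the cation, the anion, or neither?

Both ions have a continuous loop of p orbitals — each ring atom is sp².
Cation: 4 × 2 + 0 = 8 π electrons → 4(2), antiaromatic.
Anion: 4 × 2 + 2 = 10 π electrons → 4(2)+2, aromatic.

The anion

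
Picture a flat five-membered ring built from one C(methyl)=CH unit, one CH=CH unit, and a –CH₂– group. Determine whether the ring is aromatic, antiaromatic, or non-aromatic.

Non-aromatic

At the CH2 position, the tetrahedral CH₂ carbon is sp³ and has no p orbital in the ring π system; the ring's p-orbital overlap is broken there.
Broken conjugation rules out both aromaticity and antiaromaticity.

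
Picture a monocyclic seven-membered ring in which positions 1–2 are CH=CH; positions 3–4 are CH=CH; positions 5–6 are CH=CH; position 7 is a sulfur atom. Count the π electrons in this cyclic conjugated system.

8

Check conjugation: each doubly-bonded ring atom is sp² with one p-orbital electron; the sulfur donates one lone pair from its p orbital — every position has a p orbital, so the cyclic π system is continuous.
π-electron count: 3 × 2 = 6 from the double-bond units + 2 from the S atom = 8.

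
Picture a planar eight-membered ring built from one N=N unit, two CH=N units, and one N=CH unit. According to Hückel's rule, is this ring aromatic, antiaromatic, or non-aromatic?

Check conjugation: every atom in a ring double bond is sp² and brings one electron to the p orbital; the doubly-bonded nitrogens are pyridine-type — their lone pairs lie in the ring plane, leaving one electron in the p orbital — every position has a p orbital, so the cyclic π system is continuous.
Counting π electrons: 4 × 2 = 8 from the 4 double-bond units.
8 is a 4n count (n = 2), so the planar conjugated ring is antiaromatic.

Antiaromatic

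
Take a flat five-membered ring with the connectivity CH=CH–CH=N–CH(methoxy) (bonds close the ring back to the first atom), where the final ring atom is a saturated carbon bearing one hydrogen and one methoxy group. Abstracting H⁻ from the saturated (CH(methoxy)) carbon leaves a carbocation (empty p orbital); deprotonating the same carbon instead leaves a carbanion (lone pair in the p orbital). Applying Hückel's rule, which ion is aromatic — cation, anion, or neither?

Both ions have a continuous loop of p orbitals — each ring atom is sp².
Cation: 2 × 2 + 0 = 4 π electrons → 4(1), antiaromatic.
Anion: 2 × 2 + 2 = 6 π electrons → 4(1)+2, aromatic.

The anion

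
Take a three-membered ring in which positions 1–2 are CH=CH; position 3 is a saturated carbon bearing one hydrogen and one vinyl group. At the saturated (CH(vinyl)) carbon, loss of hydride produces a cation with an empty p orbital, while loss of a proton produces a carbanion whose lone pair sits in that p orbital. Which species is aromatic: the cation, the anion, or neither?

In either ion the ring is fully conjugated: every atom, including the new sp² carbon, supplies a p orbital.
Cation: 1 × 2 + 0 = 2 π electrons → 4(0)+2, aromatic.
Anion: 1 × 2 + 2 = 4 π electrons → 4(1), antiaromatic.

The cation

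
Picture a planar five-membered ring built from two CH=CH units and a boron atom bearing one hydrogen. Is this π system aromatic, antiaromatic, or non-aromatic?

Every ring atom contributes a p orbital perpendicular to the ring (every atom in a ring double bond is sp² and brings one electron to the p orbital; the boron has an empty p orbital), so the π system is cyclic and fully conjugated.
Adding the contributions, 2 × 2 = 4 from the double-bond units + 0 from the BH atom = 4.
4 = 4(1); a planar, fully conjugated 4n system is antiaromatic.

Antiaromatic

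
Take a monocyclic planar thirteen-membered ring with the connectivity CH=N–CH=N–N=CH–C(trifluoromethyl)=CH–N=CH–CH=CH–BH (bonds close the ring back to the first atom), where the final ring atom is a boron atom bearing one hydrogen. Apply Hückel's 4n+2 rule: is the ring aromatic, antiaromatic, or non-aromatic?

Every ring atom contributes a p orbital perpendicular to the ring (the double-bond atoms are sp², each contributing one p electron; the doubly-bonded nitrogens are pyridine-type — their lone pairs lie in the ring plane, leaving one electron in the p orbital; the boron has an empty p orbital), so the π system is cyclic and fully conjugated.
Counting π electrons: 6 × 2 = 12 from the double-bond units + 0 from the BH atom = 12.
A 4n π count (12, n = 3) in a planar conjugated ring means antiaromatic.

Antiaromatic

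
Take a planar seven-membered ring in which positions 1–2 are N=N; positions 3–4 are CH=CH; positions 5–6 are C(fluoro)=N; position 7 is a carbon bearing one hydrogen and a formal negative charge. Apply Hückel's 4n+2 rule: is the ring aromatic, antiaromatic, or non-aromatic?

Antiaromatic

The p orbitals form a continuous loop: the double-bond atoms are sp², each contributing one p electron; each =N– nitrogen is pyridine-type (lone pair in the sp² plane, one electron in the p orbital); the carbanion's lone pair occupies the p orbital. The ring is fully conjugated.
π-electron count: 3 × 2 = 6 from the double-bond units + 2 from the CH(-) atom = 8.
8 is a 4n count (n = 2), so the planar conjugated ring is antiaromatic.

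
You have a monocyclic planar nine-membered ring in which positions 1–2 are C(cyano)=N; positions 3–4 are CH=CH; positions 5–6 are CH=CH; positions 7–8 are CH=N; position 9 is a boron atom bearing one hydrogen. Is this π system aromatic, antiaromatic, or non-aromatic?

The p orbitals form a continuous loop: each doubly-bonded ring atom is sp² with one p-orbital electron; each =N– nitrogen is pyridine-type (lone pair in the sp² plane, one electron in the p orbital); the boron has an empty p orbital. The ring is fully conjugated.
Adding the contributions, 4 × 2 = 8 from the double-bond units + 0 from the BH atom = 8.
A 4n π count (8, n = 2) in a planar conjugated ring means antiaromatic.

Antiaromatic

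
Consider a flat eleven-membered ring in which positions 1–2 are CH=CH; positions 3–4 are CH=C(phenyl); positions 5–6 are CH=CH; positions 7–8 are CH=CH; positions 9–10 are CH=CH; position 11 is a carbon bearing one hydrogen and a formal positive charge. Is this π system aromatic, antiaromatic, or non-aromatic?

Every ring atom contributes a p orbital perpendicular to the ring (each doubly-bonded ring atom is sp² with one p-orbital electron; the carbocation has an empty p orbital), so the π system is cyclic and fully conjugated.
Tallying contributions gives 5 × 2 = 10 from the double-bond units + 0 from the CH(+) atom = 10.
With 10 π electrons (n = 2), the Hückel 4n+2 condition holds.

Aromatic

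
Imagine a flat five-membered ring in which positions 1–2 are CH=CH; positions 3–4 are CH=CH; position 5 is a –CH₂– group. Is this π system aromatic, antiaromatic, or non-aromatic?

Non-aromatic

The CH2 position has four σ bonds — the tetrahedral CH₂ carbon is sp³ and has no p orbital in the ring π system — so the cyclic conjugation is interrupted.
Without a continuous loop of overlapping p orbitals the Hückel electron count never comes into play.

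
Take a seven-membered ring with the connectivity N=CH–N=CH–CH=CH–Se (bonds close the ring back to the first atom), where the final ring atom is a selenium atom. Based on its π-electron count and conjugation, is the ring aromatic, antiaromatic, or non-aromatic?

Every ring atom contributes a p orbital perpendicular to the ring (every atom in a ring double bond is sp² and brings one electron to the p orbital; each sp² =N– keeps its lone pair in-plane and puts one electron into the π system; the selenium donates one lone pair from its p orbital), so the π system is cyclic and fully conjugated.
Adding the contributions, 3 × 2 = 6 from the double-bond units + 2 from the Se atom = 8.
A 4n π count (8, n = 2) in a planar conjugated ring means antiaromatic.

Antiaromatic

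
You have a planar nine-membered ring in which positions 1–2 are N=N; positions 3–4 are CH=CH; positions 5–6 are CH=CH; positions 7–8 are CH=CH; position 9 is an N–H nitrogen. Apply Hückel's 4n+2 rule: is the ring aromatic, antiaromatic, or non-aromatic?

The p orbitals form a continuous loop: each doubly-bonded ring atom is sp² with one p-orbital electron; each =N– nitrogen is pyridine-type (lone pair in the sp² plane, one electron in the p orbital); the pyrrole-type nitrogen donates its lone pair from the p orbital. The ring is fully conjugated.
π-electron count: 4 × 2 = 8 from the double-bond units + 2 from the NH atom = 10.
That gives a 4n+2 count (10, n = 2).

Aromatic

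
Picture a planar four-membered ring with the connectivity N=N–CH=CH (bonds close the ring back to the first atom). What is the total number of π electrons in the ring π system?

4

Every ring atom contributes a p orbital perpendicular to the ring (each doubly-bonded ring atom is sp² with one p-orbital electron; each sp² =N– keeps its lone pair in-plane and puts one electron into the π system), so the π system is cyclic and fully conjugated.
Adding the contributions, 2 × 2 = 4 from the 2 double-bond units.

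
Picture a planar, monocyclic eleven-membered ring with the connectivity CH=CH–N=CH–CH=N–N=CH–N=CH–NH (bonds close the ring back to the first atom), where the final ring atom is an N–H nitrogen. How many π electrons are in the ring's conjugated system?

The p orbitals form a continuous loop: each doubly-bonded ring atom is sp² with one p-orbital electron; the doubly-bonded nitrogens are pyridine-type — their lone pairs lie in the ring plane, leaving one electron in the p orbital; the pyrrole-type nitrogen donates its lone pair from the p orbital. The ring is fully conjugated.
Counting π electrons: 5 × 2 = 10 from the double-bond units + 2 from the NH atom = 12.

12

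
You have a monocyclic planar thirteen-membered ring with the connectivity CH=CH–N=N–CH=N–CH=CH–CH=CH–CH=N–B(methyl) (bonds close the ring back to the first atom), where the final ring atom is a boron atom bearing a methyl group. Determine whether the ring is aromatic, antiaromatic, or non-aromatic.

Check conjugation: every atom in a ring double bond is sp² and brings one electron to the p orbital; each sp² =N– keeps its lone pair in-plane and puts one electron into the π system; the boron has an empty p orbital — every position has a p orbital, so the cyclic π system is continuous.
Counting π electrons: 6 × 2 = 12 from the double-bond units + 0 from the B(methyl) atom = 12.
A 4n π count (12, n = 3) in a planar conjugated ring means antiaromatic.

Antiaromatic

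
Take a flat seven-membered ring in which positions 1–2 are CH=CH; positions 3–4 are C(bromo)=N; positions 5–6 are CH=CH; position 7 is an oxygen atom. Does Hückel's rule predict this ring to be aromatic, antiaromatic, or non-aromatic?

All ring atoms are sp² and supply a p orbital to the ring (every atom in a ring double bond is sp² and brings one electron to the p orbital; the doubly-bonded nitrogens are pyridine-type — their lone pairs lie in the ring plane, leaving one electron in the p orbital; the oxygen donates one lone pair from its p orbital); the conjugation is uninterrupted.
Tallying contributions gives 3 × 2 = 6 from the double-bond units + 2 from the O atom = 8.
8 = 4(2); a planar, fully conjugated 4n system is antiaromatic.

Antiaromatic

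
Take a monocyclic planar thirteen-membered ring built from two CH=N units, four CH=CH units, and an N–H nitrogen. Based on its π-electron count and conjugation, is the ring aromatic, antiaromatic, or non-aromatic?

Aromatic

The p orbitals form a continuous loop: each doubly-bonded ring atom is sp² with one p-orbital electron; each sp² =N– keeps its lone pair in-plane and puts one electron into the π system; the pyrrole-type nitrogen donates its lone pair from the p orbital. The ring is fully conjugated.
Tallying contributions gives 6 × 2 = 12 from the double-bond units + 2 from the NH atom = 14.
That gives a 4n+2 count (14, n = 3).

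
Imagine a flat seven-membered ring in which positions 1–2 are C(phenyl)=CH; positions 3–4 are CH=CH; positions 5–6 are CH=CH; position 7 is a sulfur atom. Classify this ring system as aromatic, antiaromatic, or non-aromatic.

Antiaromatic

Every ring atom contributes a p orbital perpendicular to the ring (every atom in a ring double bond is sp² and brings one electron to the p orbital; the sulfur donates one lone pair from its p orbital), so the π system is cyclic and fully conjugated.
π-electron count: 3 × 2 = 6 from the double-bond units + 2 from the S atom = 8.
A 4n π count (8, n = 2) in a planar conjugated ring means antiaromatic.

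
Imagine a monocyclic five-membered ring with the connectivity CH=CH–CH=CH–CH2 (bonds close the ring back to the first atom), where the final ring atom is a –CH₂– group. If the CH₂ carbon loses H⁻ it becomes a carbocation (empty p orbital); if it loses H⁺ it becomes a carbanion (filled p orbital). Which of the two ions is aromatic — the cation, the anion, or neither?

Both ions have a continuous loop of p orbitals — each ring atom is sp².
Cation: 2 × 2 + 0 = 4 π electrons → 4(1), antiaromatic.
Anion: 2 × 2 + 2 = 6 π electrons → 4(1)+2, aromatic.

The anion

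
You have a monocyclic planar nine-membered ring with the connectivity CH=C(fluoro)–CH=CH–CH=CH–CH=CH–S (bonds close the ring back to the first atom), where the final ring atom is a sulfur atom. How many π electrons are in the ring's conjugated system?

10

The p orbitals form a continuous loop: each doubly-bonded ring atom is sp² with one p-orbital electron; the sulfur donates one lone pair from its p orbital. The ring is fully conjugated.
Adding the contributions, 4 × 2 = 8 from the double-bond units + 2 from the S atom = 10.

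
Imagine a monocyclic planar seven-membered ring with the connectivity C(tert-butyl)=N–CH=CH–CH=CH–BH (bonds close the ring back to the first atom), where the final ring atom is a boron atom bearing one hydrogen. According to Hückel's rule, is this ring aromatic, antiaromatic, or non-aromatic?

Every ring atom contributes a p orbital perpendicular to the ring (each doubly-bonded ring atom is sp² with one p-orbital electron; each sp² =N– keeps its lone pair in-plane and puts one electron into the π system; the boron has an empty p orbital), so the π system is cyclic and fully conjugated.
Counting π electrons: 3 × 2 = 6 from the double-bond units + 0 from the BH atom = 6.
That gives a 4n+2 count (6, n = 1).

Aromatic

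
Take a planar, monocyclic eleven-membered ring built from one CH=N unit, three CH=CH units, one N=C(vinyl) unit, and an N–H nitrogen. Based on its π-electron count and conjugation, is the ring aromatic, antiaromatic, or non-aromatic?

The p orbitals form a continuous loop: the double-bond atoms are sp², each contributing one p electron; the doubly-bonded nitrogens are pyridine-type — their lone pairs lie in the ring plane, leaving one electron in the p orbital; the pyrrole-type nitrogen donates its lone pair from the p orbital. The ring is fully conjugated.
Counting π electrons: 5 × 2 = 10 from the double-bond units + 2 from the NH atom = 12.
12 = 4(3); a planar, fully conjugated 4n system is antiaromatic.

Antiaromatic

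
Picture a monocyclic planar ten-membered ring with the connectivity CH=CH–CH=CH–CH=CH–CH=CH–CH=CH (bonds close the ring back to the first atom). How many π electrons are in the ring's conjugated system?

10

The p orbitals form a continuous loop: the double-bond atoms are sp², each contributing one p electron. The ring is fully conjugated.
Tallying contributions gives 5 × 2 = 10 from the 5 double-bond units.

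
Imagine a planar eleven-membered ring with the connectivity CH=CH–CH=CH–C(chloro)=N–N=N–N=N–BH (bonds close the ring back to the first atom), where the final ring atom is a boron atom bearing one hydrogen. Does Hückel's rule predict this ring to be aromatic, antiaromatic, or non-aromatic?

Aromatic

Check conjugation: the double-bond atoms are sp², each contributing one p electron; the doubly-bonded nitrogens are pyridine-type — their lone pairs lie in the ring plane, leaving one electron in the p orbital; the boron has an empty p orbital — every position has a p orbital, so the cyclic π system is continuous.
π-electron count: 5 × 2 = 10 from the double-bond units + 0 from the BH atom = 10.
Since 10 = 4·2 + 2, the ring meets the 4n+2 criterion.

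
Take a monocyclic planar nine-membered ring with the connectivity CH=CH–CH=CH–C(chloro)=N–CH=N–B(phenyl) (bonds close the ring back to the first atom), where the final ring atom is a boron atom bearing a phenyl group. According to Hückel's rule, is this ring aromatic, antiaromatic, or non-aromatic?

Antiaromatic

All ring atoms are sp² and supply a p orbital to the ring (the double-bond atoms are sp², each contributing one p electron; each =N– nitrogen is pyridine-type (lone pair in the sp² plane, one electron in the p orbital); the boron has an empty p orbital); the conjugation is uninterrupted.
π-electron count: 4 × 2 = 8 from the double-bond units + 0 from the B(phenyl) atom = 8.
With 8 = 4·2 π electrons, Hückel's rule classifies the planar ring as antiaromatic.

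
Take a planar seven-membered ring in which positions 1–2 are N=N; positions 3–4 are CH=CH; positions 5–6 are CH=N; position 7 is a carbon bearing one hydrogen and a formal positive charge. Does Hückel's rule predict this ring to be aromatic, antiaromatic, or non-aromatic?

The p orbitals form a continuous loop: the double-bond atoms are sp², each contributing one p electron; each sp² =N– keeps its lone pair in-plane and puts one electron into the π system; the carbocation has an empty p orbital. The ring is fully conjugated.
Adding the contributions, 3 × 2 = 6 from the double-bond units + 0 from the CH(+) atom = 6.
Since 6 = 4·1 + 2, the ring meets the 4n+2 criterion.

Aromatic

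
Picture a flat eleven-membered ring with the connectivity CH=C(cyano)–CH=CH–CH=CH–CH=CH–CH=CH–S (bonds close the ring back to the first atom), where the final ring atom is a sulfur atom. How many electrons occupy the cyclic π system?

Every ring atom contributes a p orbital perpendicular to the ring (the double-bond atoms are sp², each contributing one p electron; the sulfur donates one lone pair from its p orbital), so the π system is cyclic and fully conjugated.
Tallying contributions gives 5 × 2 = 10 from the double-bond units + 2 from the S atom = 12.

12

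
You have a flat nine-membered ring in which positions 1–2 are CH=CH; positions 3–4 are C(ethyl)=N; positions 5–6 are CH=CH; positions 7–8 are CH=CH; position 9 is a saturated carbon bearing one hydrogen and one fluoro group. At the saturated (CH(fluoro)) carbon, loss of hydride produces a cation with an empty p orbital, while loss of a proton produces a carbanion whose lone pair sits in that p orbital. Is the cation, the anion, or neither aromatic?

Once that carbon is sp², every ring atom has a p orbital and both ions are fully conjugated.
Cation: 4 × 2 + 0 = 8 π electrons → 4(2), antiaromatic.
Anion: 4 × 2 + 2 = 10 π electrons → 4(2)+2, aromatic.

The anion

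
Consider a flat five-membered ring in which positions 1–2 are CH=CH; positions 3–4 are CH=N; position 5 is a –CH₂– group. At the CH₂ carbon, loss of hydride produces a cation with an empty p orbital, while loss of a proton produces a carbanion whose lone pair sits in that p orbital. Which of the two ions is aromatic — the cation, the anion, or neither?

In either ion the ring is fully conjugated: every atom, including the new sp² carbon, supplies a p orbital.
Cation: 2 × 2 + 0 = 4 π electrons → 4(1), antiaromatic.
Anion: 2 × 2 + 2 = 6 π electrons → 4(1)+2, aromatic.

The anion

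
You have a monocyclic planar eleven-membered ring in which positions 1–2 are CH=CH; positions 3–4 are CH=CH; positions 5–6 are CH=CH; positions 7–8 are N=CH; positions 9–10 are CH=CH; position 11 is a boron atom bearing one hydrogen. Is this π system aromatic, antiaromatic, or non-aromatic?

The p orbitals form a continuous loop: each doubly-bonded ring atom is sp² with one p-orbital electron; each =N– nitrogen is pyridine-type (lone pair in the sp² plane, one electron in the p orbital); the boron has an empty p orbital. The ring is fully conjugated.
π-electron count: 5 × 2 = 10 from the double-bond units + 0 from the BH atom = 10.
With 10 π electrons (n = 2), the Hückel 4n+2 condition holds.

Aromatic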